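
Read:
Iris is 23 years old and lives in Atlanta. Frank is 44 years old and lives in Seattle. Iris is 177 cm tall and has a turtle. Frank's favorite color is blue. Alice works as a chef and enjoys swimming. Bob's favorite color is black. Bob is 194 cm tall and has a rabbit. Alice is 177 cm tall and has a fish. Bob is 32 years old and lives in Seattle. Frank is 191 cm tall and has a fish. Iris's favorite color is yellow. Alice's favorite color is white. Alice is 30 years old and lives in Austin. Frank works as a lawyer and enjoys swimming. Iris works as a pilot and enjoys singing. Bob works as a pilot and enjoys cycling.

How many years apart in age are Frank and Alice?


44 vs 30, diff = 14

14


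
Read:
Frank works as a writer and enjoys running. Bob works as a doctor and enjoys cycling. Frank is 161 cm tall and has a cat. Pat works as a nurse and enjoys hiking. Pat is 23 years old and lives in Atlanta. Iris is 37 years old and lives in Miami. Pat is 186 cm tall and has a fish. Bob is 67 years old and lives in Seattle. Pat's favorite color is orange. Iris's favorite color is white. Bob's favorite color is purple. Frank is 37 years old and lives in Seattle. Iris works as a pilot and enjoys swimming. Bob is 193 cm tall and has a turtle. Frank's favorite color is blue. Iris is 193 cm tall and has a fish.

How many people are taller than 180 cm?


Taller than 180: 3

3


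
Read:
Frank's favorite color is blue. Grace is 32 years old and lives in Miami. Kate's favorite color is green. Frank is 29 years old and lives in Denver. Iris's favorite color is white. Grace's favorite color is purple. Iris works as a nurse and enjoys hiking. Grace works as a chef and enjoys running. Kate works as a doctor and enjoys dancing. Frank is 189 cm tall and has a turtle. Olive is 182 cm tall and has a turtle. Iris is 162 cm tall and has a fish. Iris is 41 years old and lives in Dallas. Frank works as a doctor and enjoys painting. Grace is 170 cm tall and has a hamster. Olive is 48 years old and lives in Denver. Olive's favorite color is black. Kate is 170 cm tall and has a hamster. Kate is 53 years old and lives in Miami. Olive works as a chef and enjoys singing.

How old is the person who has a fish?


Person with fish is Iris, age 41

41


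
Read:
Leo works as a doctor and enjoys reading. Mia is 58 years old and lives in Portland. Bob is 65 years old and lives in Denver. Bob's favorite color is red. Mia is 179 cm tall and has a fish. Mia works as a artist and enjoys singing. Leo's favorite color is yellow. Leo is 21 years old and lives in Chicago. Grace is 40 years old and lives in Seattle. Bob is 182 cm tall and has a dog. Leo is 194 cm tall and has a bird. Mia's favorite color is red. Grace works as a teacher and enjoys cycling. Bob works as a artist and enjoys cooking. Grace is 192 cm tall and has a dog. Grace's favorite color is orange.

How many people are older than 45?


Filter: 2

2


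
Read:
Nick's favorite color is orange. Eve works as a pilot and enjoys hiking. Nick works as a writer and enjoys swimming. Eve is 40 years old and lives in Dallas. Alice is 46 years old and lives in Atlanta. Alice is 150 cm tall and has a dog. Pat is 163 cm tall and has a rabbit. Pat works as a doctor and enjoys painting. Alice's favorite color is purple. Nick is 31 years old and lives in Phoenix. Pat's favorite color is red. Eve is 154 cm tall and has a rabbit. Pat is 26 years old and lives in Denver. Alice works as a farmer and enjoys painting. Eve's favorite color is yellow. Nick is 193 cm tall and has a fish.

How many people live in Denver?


Count in Denver: 1

1


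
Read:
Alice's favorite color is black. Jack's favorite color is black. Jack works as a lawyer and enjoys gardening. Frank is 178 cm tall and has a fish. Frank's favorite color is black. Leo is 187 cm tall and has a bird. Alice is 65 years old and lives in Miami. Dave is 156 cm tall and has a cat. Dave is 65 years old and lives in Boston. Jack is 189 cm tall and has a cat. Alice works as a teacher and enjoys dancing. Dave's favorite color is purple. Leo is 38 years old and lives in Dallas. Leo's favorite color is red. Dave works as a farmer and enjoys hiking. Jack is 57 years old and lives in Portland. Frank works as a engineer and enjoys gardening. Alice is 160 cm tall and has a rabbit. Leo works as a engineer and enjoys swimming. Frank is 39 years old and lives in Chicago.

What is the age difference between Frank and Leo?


|39 - 38| = 1

1


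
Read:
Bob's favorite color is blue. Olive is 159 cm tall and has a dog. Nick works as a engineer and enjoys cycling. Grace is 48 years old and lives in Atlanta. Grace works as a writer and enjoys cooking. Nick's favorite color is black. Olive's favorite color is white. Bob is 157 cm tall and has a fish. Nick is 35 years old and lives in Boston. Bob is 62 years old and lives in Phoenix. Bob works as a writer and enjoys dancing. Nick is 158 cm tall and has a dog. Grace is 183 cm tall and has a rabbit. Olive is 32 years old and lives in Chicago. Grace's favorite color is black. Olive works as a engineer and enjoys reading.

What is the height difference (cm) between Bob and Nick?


|157 - 158| = 1

1


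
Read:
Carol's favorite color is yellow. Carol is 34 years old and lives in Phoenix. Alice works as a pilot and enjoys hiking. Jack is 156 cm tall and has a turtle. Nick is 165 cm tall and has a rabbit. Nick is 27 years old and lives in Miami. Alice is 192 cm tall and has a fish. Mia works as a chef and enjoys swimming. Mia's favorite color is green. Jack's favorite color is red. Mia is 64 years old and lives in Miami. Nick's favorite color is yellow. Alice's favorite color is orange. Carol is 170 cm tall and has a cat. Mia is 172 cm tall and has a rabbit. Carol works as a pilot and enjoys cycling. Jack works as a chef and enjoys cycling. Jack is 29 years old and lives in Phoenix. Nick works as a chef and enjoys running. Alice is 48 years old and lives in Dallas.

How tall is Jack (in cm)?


Jack is 156 cm tall

156


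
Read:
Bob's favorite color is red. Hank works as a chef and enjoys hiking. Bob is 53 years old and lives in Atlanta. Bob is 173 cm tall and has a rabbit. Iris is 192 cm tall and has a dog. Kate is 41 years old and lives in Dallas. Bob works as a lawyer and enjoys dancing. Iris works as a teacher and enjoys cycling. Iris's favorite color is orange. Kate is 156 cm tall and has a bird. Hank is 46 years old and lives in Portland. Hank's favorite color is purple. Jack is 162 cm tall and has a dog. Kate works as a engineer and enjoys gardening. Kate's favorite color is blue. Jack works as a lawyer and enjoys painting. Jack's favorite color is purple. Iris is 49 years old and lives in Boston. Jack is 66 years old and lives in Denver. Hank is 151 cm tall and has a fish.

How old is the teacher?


The teacher is Iris, age 49

49


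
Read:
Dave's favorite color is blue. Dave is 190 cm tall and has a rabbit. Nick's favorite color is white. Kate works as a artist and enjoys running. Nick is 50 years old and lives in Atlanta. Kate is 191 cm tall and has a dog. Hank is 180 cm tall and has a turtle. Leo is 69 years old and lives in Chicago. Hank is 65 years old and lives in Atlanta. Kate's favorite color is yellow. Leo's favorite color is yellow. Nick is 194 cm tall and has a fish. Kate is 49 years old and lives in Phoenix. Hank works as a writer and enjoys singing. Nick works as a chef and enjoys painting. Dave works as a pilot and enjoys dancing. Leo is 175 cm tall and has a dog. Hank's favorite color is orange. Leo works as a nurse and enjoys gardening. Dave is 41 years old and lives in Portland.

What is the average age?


Sum=274, n=5, avg=54.8

54.8


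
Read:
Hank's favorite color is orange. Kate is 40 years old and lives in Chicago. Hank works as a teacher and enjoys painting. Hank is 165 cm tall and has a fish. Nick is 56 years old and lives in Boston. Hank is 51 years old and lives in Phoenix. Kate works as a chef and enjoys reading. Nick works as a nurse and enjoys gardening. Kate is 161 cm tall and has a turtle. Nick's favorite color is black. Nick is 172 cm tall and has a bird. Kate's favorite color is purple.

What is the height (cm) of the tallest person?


Tallest: Nick at 172 cm

172


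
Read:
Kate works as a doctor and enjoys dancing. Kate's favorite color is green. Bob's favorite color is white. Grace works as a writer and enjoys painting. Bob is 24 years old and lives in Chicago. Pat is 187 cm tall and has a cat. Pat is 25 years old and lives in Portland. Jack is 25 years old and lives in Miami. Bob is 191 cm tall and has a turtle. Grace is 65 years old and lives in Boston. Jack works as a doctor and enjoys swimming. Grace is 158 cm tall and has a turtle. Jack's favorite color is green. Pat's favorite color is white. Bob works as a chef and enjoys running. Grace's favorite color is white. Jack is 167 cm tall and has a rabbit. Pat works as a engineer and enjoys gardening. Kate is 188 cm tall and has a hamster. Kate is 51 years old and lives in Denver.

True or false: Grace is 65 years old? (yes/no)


Grace is actually 65. yes

yes


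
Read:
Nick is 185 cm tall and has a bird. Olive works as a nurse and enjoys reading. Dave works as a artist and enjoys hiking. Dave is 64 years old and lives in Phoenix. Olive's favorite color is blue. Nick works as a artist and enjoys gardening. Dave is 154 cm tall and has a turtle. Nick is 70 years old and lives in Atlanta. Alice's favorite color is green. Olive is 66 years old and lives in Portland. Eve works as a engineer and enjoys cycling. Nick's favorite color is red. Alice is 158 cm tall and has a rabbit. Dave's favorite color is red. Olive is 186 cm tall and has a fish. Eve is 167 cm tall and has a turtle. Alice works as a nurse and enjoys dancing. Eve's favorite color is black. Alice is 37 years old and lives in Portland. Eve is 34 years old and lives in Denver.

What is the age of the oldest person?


Oldest: Nick at 70

70


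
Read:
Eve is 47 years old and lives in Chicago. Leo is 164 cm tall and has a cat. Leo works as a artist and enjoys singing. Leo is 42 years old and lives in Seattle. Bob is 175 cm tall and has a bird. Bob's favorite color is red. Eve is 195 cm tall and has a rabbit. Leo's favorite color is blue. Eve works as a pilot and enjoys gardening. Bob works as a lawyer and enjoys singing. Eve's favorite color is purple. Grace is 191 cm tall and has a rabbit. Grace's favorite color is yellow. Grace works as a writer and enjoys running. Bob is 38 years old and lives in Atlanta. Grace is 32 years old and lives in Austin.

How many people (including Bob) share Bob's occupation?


Bob is a lawyer. Count = 1

1


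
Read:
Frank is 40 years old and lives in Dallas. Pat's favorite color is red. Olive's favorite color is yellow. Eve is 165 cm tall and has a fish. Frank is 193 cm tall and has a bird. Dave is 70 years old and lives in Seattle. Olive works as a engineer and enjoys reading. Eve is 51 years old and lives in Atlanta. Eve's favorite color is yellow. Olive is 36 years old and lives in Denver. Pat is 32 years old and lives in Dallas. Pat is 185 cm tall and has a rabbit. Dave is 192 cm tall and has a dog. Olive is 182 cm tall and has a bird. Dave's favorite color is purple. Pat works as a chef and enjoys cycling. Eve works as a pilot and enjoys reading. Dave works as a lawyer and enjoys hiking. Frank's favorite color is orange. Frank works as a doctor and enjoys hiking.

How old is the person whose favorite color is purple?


Person with favorite color=purple is Dave, age 70

70


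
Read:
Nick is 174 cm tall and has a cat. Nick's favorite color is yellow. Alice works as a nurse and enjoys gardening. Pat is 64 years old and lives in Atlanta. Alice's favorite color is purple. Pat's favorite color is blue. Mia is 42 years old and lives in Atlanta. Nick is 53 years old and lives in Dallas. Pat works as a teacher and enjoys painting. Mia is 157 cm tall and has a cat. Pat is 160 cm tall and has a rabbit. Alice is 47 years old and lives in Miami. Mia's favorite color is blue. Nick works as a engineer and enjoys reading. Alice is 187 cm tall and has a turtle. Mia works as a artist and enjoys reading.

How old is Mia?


Mia is 42 years old

42


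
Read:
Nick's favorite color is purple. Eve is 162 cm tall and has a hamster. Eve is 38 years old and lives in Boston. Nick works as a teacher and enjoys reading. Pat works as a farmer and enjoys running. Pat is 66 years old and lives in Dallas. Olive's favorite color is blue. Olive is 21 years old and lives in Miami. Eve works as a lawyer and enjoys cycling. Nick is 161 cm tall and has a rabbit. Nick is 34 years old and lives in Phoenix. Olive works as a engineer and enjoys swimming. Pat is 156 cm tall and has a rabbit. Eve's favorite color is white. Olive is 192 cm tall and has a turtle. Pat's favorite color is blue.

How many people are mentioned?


People: Olive, Nick, Pat, Eve. Count = 4

4


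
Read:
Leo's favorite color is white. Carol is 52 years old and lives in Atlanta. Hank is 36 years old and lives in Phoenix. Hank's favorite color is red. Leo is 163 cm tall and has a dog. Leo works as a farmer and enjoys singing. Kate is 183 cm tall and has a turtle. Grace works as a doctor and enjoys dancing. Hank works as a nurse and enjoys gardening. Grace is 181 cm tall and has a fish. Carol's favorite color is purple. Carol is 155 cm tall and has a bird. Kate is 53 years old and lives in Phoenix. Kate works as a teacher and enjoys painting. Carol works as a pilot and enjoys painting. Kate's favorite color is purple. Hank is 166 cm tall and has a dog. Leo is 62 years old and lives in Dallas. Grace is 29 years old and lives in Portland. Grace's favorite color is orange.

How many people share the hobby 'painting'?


Count: 2

2


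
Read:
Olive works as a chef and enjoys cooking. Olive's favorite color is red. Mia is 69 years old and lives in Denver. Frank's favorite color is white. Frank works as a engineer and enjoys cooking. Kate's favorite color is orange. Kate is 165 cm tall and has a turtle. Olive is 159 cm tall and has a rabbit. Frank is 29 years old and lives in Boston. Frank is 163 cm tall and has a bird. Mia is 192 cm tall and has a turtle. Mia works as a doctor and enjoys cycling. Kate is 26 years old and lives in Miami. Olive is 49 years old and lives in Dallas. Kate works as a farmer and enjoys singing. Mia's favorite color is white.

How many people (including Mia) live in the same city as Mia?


Mia lives in Denver. Count = 1

1


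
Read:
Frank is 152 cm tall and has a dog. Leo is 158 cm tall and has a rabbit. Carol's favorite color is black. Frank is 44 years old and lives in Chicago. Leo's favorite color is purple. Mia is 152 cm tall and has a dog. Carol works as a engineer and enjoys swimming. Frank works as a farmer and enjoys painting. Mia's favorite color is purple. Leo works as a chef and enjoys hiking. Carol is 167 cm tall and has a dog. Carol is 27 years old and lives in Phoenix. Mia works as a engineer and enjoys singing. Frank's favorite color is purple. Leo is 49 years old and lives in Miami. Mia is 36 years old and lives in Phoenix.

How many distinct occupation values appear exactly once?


Unique occupation values: 2

2


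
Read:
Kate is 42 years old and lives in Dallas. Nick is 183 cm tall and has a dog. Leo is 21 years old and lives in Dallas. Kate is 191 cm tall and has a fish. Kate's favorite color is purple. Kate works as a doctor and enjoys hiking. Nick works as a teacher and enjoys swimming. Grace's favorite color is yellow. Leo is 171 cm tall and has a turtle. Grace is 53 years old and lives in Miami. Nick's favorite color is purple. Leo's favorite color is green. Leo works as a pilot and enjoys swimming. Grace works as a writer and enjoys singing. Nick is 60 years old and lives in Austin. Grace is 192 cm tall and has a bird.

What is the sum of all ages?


21+53+60+42 = 176

176


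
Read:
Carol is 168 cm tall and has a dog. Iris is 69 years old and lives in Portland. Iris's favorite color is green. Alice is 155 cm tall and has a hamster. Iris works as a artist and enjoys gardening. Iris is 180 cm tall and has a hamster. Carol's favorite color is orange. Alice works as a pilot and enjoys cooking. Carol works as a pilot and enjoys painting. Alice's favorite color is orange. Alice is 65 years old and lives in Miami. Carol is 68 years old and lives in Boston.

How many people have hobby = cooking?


Count: 1

1


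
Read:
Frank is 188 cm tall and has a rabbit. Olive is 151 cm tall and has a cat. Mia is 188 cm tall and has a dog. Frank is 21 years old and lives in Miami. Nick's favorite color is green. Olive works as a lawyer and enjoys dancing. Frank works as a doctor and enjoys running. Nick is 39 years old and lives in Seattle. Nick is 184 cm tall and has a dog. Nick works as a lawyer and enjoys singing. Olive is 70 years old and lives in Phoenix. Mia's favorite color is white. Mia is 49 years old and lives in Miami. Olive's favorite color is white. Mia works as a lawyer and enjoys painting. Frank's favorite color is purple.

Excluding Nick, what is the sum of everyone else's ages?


Sum (excluding Nick): 140

140


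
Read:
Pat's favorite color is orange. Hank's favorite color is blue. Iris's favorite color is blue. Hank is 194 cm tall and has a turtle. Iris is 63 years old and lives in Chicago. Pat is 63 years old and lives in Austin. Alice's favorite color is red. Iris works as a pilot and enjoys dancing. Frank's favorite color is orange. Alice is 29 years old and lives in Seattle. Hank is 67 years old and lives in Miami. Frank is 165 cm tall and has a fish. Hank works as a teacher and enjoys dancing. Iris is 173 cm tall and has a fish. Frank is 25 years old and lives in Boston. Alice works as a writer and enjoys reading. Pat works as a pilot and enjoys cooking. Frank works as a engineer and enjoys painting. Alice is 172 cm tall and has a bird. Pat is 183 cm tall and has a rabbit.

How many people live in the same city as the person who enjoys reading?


Person with hobby reading is Alice, city Seattle. Count = 1

1


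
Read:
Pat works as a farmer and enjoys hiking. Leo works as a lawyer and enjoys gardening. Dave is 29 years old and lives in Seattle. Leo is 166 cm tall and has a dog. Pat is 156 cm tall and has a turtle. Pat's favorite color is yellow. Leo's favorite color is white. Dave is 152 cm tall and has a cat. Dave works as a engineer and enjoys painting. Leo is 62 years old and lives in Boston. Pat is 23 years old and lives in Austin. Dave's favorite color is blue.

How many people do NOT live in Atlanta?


Not in Atlanta: 3

3


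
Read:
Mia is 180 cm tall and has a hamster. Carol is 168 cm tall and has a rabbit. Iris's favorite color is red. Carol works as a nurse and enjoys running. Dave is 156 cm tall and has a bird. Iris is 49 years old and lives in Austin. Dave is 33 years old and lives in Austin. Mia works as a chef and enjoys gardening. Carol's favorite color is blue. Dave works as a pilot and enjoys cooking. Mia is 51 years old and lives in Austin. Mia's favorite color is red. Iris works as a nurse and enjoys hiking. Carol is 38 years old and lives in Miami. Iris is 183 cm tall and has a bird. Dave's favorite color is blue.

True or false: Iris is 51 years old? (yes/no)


Iris is actually 49. no

no


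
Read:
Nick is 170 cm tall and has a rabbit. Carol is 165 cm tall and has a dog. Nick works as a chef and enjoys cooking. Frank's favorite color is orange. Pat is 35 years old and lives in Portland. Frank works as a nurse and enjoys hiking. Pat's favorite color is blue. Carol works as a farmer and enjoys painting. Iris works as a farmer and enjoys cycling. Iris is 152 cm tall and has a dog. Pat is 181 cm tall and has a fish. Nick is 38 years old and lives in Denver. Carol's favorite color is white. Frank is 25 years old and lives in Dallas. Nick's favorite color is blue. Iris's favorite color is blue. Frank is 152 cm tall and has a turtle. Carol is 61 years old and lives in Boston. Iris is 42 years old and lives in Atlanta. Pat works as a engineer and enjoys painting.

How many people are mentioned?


People: Frank, Iris, Carol, Pat, Nick. Count = 5

5


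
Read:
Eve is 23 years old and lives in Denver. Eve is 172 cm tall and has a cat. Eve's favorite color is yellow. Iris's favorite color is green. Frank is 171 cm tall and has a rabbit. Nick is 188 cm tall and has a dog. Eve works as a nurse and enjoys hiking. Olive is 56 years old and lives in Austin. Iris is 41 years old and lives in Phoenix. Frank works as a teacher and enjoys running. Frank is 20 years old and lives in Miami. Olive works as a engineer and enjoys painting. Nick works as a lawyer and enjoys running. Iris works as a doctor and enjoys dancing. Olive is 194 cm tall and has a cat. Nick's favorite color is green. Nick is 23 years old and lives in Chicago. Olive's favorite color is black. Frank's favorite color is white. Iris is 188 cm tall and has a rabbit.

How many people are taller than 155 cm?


Taller than 155: 5

5


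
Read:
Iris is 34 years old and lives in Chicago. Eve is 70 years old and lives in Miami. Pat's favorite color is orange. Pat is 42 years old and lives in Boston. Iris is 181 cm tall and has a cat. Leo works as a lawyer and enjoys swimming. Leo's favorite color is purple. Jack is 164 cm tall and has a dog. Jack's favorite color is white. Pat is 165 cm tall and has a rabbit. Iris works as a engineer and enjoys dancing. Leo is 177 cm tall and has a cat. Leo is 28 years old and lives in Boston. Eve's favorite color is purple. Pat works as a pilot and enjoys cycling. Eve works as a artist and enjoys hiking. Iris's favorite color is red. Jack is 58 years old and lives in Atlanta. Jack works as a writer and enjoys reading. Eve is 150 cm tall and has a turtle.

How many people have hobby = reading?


Count: 1

1


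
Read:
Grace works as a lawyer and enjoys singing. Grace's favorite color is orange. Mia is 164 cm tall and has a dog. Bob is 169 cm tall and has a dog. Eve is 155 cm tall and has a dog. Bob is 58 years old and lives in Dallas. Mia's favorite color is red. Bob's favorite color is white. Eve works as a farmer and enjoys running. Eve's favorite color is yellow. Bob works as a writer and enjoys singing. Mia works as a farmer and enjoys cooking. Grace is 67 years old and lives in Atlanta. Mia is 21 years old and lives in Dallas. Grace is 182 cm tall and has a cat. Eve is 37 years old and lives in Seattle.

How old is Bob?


Bob is 58 years old

58


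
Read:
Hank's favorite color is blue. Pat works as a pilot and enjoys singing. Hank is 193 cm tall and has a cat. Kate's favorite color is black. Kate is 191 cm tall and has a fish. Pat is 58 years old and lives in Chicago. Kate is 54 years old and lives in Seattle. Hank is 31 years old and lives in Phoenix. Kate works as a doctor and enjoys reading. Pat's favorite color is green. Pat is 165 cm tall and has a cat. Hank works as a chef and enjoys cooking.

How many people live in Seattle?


Count in Seattle: 1

1


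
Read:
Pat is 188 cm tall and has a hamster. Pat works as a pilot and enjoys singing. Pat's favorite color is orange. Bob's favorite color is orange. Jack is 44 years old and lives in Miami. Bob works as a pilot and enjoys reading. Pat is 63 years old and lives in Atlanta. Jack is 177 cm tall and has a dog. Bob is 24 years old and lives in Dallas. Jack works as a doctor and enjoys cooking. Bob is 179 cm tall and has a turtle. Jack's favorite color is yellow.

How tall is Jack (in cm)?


Jack is 177 cm tall

177


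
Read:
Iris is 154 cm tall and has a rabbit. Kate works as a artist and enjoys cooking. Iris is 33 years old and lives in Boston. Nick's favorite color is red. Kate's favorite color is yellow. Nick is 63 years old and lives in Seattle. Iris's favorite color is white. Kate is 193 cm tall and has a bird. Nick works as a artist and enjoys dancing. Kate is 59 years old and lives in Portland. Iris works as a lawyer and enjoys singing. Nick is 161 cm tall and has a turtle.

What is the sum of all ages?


63+33+59 = 155

155


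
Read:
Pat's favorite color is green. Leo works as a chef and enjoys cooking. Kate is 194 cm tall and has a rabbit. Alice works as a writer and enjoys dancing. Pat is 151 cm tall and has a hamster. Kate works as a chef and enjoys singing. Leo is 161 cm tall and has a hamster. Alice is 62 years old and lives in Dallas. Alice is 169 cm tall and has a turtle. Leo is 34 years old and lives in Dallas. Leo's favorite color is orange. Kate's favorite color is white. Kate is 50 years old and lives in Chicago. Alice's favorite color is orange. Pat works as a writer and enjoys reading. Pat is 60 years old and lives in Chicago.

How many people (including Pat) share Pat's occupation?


Pat is a writer. Count = 2

2


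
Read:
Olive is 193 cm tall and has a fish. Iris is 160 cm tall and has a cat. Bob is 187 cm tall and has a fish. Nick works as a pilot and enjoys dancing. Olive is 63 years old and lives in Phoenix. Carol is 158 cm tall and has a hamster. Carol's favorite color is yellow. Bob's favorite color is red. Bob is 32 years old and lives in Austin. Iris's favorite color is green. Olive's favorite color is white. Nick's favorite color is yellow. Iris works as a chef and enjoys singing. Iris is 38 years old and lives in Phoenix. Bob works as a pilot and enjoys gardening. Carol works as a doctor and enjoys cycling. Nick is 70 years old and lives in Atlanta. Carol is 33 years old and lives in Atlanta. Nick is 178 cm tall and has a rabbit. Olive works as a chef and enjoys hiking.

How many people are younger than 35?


Filter: 2

2


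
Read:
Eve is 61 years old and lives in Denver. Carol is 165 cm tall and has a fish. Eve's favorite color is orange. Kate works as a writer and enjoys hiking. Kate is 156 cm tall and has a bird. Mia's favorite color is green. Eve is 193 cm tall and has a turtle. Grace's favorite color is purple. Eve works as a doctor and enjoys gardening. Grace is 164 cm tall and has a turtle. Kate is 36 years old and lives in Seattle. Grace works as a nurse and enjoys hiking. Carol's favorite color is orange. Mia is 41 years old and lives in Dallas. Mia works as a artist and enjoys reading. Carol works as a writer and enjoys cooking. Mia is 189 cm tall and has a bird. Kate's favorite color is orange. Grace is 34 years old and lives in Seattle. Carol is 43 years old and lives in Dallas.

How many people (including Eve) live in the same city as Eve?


Eve lives in Denver. Count = 1

1


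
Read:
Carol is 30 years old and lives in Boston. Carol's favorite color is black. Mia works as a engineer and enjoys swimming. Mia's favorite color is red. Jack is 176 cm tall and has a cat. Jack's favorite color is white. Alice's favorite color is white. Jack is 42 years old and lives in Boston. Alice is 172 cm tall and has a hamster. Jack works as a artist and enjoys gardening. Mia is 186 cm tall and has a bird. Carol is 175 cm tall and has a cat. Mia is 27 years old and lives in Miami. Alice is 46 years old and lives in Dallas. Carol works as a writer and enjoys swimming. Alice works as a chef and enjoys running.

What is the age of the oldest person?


Oldest: Alice at 46

46


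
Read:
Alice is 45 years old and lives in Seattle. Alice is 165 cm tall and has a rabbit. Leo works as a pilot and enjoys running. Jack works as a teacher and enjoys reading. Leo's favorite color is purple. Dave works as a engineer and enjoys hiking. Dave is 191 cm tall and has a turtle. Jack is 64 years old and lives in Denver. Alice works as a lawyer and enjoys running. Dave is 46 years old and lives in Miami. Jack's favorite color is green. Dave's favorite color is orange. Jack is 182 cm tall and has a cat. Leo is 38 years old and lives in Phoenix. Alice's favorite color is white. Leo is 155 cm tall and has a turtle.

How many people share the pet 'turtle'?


Count: 2

2


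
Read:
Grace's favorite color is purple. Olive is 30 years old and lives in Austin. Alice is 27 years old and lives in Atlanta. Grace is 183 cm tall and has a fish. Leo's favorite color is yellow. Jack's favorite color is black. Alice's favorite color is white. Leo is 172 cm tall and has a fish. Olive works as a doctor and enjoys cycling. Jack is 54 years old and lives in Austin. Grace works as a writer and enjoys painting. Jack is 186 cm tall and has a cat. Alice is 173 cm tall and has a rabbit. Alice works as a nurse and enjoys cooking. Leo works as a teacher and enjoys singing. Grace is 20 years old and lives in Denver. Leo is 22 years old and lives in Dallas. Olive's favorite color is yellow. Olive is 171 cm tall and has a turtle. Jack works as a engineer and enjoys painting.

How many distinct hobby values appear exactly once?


Unique hobby values: 3

3


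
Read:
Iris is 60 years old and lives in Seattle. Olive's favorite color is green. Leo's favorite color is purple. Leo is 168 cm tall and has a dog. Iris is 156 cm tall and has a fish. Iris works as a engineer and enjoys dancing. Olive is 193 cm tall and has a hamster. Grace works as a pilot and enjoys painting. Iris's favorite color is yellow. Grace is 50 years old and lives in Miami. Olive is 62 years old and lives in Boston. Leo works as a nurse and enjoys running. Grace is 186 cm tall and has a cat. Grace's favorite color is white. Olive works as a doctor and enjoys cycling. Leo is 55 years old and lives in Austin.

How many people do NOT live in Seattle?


Not in Seattle: 3

3


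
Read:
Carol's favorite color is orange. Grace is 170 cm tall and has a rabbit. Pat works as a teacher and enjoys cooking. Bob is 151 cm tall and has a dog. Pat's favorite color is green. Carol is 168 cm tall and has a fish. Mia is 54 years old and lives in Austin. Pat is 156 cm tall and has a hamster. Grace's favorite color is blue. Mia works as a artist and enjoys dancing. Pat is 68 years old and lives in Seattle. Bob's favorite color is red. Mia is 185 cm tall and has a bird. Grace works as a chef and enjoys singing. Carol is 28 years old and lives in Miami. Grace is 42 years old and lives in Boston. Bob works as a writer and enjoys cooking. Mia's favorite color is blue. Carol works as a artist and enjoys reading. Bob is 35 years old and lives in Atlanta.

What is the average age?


Sum=227, n=5, avg=45.4

45.4


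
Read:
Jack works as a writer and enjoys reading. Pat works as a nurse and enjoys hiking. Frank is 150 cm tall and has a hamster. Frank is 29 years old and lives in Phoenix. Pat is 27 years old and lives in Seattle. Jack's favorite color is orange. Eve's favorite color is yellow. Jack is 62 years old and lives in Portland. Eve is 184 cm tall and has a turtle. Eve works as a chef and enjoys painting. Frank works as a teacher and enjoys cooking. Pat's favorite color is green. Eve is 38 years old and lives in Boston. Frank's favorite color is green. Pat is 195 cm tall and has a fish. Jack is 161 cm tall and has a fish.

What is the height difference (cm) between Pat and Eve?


|195 - 184| = 11

11


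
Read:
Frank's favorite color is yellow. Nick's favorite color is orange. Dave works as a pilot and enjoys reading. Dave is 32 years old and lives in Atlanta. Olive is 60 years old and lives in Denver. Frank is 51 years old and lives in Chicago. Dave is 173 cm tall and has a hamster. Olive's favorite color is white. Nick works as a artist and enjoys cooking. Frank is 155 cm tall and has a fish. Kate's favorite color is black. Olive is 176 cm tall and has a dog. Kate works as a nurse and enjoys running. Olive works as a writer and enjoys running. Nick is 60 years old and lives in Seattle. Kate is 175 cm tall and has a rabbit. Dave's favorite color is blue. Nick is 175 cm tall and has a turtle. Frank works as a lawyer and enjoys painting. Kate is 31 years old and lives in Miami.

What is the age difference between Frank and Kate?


|51 - 31| = 20

20


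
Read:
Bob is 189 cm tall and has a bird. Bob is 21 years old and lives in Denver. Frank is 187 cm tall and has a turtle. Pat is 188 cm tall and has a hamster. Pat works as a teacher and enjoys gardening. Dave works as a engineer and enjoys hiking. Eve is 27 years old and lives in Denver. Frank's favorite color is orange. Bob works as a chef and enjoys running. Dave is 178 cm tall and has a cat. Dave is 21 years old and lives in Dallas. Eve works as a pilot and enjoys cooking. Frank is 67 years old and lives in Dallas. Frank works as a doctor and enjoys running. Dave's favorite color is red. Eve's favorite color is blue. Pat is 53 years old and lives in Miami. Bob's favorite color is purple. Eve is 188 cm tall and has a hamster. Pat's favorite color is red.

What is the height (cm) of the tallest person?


Tallest: Bob at 189 cm

189


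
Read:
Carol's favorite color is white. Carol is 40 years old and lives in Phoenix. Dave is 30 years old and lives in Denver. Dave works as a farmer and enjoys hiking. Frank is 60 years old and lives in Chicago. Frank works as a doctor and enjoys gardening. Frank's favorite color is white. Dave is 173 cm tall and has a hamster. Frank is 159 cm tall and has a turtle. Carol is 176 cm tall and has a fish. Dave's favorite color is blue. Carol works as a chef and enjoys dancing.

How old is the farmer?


The farmer is Dave, age 30

30


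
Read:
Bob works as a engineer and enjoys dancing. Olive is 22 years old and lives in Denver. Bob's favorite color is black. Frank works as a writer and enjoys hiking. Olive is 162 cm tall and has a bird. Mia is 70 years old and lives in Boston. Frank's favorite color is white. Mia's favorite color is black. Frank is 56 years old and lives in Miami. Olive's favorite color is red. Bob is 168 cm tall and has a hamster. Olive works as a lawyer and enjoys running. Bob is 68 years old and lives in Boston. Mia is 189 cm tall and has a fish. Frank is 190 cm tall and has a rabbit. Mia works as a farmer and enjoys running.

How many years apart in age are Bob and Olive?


68 vs 22, diff = 46

46


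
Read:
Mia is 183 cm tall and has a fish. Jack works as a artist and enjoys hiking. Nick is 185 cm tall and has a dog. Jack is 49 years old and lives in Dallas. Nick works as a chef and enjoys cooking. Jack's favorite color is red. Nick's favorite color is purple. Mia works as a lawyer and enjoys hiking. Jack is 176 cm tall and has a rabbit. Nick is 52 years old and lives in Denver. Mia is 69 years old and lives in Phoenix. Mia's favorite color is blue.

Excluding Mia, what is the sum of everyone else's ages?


Sum (excluding Mia): 101

101


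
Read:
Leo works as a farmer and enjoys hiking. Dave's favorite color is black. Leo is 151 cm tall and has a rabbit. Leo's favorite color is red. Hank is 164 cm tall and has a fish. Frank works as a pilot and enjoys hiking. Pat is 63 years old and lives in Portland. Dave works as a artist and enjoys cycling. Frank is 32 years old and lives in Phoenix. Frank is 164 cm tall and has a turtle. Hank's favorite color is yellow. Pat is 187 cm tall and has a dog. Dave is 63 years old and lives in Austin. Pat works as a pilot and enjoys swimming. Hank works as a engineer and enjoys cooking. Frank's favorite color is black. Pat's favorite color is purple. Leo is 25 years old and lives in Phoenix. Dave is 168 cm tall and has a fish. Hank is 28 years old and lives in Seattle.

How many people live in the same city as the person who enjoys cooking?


Person with hobby cooking is Hank, city Seattle. Count = 1

1


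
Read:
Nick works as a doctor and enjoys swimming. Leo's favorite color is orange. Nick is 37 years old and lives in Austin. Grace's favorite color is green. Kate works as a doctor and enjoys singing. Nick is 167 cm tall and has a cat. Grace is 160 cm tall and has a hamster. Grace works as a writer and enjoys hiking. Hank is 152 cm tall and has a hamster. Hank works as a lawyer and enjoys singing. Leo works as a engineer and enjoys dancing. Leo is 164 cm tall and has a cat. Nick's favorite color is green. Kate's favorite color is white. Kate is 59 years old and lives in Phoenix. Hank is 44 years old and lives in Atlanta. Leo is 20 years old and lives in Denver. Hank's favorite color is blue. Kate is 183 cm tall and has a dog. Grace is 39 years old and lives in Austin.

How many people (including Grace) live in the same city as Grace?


Grace lives in Austin. Count = 2

2


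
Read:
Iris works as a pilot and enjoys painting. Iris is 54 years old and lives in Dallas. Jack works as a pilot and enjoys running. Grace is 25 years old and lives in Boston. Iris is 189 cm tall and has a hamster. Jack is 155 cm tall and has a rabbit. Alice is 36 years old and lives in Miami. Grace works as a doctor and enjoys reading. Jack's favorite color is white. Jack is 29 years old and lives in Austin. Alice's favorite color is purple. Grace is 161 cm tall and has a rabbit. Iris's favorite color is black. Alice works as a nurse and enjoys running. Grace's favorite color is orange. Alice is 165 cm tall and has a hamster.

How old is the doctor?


The doctor is Grace, age 25

25


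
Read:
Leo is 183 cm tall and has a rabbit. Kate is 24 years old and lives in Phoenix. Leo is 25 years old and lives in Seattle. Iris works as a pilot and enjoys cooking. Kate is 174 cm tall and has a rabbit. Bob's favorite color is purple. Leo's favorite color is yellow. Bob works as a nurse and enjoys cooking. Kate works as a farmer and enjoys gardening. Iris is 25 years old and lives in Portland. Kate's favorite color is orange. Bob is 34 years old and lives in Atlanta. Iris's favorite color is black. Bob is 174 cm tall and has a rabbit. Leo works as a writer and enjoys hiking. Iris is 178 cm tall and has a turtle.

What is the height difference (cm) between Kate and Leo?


|174 - 183| = 9

9


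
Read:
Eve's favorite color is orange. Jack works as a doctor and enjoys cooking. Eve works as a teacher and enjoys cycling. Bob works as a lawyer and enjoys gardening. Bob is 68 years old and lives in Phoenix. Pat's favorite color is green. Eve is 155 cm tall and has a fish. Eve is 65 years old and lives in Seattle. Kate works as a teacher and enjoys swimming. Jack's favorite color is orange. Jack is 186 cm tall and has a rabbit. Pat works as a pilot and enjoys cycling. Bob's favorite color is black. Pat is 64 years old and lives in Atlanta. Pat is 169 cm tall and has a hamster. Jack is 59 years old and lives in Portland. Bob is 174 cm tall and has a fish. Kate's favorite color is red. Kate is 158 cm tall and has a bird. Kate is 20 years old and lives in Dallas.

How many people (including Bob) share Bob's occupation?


Bob is a lawyer. Count = 1

1


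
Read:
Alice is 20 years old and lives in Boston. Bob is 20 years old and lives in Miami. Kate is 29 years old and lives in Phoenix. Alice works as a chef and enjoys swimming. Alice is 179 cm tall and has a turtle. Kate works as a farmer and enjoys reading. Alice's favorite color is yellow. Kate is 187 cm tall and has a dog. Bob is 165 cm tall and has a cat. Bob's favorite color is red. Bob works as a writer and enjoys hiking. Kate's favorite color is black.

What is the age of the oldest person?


Oldest: Kate at 29

29


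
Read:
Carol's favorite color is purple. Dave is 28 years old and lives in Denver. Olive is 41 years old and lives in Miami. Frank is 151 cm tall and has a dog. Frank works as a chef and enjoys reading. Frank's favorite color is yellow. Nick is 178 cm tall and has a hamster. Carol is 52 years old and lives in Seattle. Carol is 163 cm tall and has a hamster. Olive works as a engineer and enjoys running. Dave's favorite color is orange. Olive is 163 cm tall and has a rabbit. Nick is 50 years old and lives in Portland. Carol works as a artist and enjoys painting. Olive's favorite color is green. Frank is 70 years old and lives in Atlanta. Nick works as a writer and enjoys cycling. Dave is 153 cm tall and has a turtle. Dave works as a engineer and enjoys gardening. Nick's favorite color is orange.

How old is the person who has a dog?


Person with dog is Frank, age 70

70


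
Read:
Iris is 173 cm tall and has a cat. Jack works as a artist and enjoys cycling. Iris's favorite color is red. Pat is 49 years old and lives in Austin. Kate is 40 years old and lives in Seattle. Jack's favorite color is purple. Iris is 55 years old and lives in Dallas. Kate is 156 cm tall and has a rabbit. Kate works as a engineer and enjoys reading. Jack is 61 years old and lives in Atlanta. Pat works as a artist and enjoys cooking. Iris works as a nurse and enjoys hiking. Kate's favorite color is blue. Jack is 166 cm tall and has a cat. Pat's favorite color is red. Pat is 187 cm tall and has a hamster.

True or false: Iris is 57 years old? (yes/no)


Iris is actually 55. no

no
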